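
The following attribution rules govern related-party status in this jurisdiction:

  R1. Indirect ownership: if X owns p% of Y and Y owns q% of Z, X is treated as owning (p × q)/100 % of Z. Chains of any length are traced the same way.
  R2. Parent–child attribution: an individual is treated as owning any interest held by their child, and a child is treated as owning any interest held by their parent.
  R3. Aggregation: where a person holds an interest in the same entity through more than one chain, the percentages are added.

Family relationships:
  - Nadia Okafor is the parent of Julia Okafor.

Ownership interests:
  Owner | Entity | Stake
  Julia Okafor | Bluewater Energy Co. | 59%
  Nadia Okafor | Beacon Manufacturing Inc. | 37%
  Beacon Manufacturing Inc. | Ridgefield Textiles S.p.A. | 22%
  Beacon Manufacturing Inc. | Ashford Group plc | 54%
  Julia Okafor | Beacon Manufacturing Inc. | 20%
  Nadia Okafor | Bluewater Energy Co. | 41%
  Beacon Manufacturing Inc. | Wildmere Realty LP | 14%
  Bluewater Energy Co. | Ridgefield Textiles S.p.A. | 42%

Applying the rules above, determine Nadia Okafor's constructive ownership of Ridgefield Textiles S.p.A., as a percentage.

54.54%

By parent–child attribution (R2), Nadia Okafor is treated as also owning Julia Okafor's interest in Beacon Manufacturing Inc, giving 37% + 20% = 57%.
By parent–child attribution (R2), Nadia Okafor is treated as also owning Julia Okafor's interest in Bluewater Energy Co, giving 41% + 59% = 100%.
Chain via Beacon Manufacturing Inc. (R1): 57% × 22% = 12.54% of Ridgefield Textiles S.p.A.
Chain via Bluewater Energy Co. (R1): 100% × 42% = 42% of Ridgefield Textiles S.p.A.
Aggregating (R3): 12.54% + 42% = 54.54%.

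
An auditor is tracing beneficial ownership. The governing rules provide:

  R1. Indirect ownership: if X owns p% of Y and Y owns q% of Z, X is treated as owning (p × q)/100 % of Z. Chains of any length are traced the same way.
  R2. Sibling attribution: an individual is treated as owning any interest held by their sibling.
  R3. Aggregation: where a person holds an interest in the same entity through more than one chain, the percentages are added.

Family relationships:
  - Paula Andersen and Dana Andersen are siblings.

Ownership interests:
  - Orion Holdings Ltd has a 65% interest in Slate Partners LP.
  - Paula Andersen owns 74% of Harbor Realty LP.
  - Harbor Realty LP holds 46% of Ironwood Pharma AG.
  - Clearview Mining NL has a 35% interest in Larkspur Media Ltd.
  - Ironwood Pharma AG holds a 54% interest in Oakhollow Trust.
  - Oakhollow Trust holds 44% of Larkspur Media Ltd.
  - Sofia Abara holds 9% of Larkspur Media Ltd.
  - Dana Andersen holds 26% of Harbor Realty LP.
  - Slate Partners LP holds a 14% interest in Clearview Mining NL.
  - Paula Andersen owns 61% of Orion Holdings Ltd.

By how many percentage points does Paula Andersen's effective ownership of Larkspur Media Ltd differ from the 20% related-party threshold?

By sibling attribution (R2), Paula Andersen is treated as also owning Dana Andersen's interest in Harbor Realty LP, giving 74% + 26% = 100%.
Chain via Orion Holdings Ltd → Slate Partners LP → Clearview Mining NL (R1): 61% × 65% × 14% × 35% = 1.94285% of Larkspur Media Ltd.
Chain via Harbor Realty LP → Ironwood Pharma AG → Oakhollow Trust (R1): 100% × 46% × 54% × 44% = 10.9296% of Larkspur Media Ltd.
Aggregating (R3): 1.94285% + 10.9296% = 12.87245%.
12.87245% falls short of the 20% threshold by 7.12755 percentage points.

7.12755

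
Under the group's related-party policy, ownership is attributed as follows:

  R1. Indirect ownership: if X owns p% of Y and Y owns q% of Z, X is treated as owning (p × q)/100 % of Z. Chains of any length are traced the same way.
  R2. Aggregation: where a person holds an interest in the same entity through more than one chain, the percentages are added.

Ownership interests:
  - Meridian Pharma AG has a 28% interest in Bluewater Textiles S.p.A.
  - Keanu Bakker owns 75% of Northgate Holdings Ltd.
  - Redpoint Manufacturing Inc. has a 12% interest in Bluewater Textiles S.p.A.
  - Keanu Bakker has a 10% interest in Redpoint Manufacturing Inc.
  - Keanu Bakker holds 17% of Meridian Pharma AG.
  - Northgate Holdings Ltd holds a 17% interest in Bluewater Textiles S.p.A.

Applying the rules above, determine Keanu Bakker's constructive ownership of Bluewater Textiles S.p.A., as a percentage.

Chain via Redpoint Manufacturing Inc. (R1): 10% × 12% = 1.2% of Bluewater Textiles S.p.A.
Chain via Northgate Holdings Ltd (R1): 75% × 17% = 12.75% of Bluewater Textiles S.p.A.
Chain via Meridian Pharma AG (R1): 17% × 28% = 4.76% of Bluewater Textiles S.p.A.
Aggregating (R2): 1.2% + 12.75% + 4.76% = 18.71%.

18.71%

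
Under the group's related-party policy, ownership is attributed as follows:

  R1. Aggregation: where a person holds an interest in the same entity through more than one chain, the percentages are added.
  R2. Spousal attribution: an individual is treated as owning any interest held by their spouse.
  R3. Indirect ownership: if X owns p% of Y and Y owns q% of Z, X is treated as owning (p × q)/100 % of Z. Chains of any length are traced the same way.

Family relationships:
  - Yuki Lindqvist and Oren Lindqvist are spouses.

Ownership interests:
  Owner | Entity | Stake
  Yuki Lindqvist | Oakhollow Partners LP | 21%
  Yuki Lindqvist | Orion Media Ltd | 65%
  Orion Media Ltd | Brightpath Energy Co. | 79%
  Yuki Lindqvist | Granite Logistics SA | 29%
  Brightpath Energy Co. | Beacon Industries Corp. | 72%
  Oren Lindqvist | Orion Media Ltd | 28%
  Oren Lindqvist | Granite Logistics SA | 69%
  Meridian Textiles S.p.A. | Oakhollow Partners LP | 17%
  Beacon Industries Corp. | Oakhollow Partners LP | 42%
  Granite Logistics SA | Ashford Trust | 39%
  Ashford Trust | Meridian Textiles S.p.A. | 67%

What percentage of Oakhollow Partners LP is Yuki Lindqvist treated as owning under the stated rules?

47.570586%

By spousal attribution (R2), Yuki Lindqvist is treated as also owning Oren Lindqvist's interest in Granite Logistics SA, giving 29% + 69% = 98%.
By spousal attribution (R2), Yuki Lindqvist is treated as also owning Oren Lindqvist's interest in Orion Media Ltd, giving 65% + 28% = 93%.
Chain via Granite Logistics SA → Ashford Trust → Meridian Textiles S.p.A. (R3): 98% × 39% × 67% × 17% = 4.353258% of Oakhollow Partners LP.
Chain via Orion Media Ltd → Brightpath Energy Co. → Beacon Industries Corp. (R3): 93% × 79% × 72% × 42% = 22.217328% of Oakhollow Partners LP.
Direct interest in Oakhollow Partners LP: 21%.
Aggregating (R1): 4.353258% + 22.217328% + 21% = 47.570586%.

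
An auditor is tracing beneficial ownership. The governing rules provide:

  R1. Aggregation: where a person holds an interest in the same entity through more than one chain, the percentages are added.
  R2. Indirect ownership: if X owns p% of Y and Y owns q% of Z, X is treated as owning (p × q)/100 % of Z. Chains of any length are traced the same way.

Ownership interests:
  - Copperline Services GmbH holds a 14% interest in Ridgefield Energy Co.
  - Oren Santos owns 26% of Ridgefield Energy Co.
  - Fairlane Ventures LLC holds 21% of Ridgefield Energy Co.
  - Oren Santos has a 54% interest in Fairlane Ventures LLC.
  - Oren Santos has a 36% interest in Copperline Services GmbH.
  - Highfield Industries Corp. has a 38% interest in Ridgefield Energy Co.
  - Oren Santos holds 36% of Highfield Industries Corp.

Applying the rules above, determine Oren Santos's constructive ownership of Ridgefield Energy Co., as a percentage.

56.06%

Chain via Copperline Services GmbH (R2): 36% × 14% = 5.04% of Ridgefield Energy Co.
Chain via Fairlane Ventures LLC (R2): 54% × 21% = 11.34% of Ridgefield Energy Co.
Chain via Highfield Industries Corp. (R2): 36% × 38% = 13.68% of Ridgefield Energy Co.
Direct interest in Ridgefield Energy Co: 26%.
Aggregating (R1): 5.04% + 11.34% + 13.68% + 26% = 56.06%.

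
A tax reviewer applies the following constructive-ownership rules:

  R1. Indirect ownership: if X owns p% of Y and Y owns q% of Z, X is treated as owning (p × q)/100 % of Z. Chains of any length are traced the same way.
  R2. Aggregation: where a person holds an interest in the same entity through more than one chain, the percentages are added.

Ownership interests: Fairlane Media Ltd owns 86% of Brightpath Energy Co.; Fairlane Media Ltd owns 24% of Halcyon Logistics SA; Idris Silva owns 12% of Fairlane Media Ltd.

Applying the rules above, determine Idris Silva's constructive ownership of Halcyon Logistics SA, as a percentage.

Chain via Fairlane Media Ltd (R1): 12% × 24% = 2.88% of Halcyon Logistics SA.

2.88%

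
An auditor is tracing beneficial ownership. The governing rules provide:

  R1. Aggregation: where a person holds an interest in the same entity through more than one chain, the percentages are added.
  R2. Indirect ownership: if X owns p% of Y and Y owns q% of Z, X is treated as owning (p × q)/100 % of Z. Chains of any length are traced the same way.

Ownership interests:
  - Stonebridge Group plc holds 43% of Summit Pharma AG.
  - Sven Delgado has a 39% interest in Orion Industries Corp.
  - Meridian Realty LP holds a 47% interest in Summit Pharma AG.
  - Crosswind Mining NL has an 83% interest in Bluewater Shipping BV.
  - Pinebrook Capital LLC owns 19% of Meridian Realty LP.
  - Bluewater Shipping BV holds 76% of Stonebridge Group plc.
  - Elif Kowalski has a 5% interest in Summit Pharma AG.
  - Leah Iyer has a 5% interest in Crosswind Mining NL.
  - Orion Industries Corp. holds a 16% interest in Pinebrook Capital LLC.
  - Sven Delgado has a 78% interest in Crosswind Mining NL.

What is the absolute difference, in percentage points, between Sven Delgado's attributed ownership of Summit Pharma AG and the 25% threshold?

Chain via Orion Industries Corp. → Pinebrook Capital LLC → Meridian Realty LP (R2): 39% × 16% × 19% × 47% = 0.557232% of Summit Pharma AG.
Chain via Crosswind Mining NL → Bluewater Shipping BV → Stonebridge Group plc (R2): 78% × 83% × 76% × 43% = 21.157032% of Summit Pharma AG.
Aggregating (R1): 0.557232% + 21.157032% = 21.714264%.
21.714264% falls short of the 25% threshold by 3.285736 percentage points.

3.285736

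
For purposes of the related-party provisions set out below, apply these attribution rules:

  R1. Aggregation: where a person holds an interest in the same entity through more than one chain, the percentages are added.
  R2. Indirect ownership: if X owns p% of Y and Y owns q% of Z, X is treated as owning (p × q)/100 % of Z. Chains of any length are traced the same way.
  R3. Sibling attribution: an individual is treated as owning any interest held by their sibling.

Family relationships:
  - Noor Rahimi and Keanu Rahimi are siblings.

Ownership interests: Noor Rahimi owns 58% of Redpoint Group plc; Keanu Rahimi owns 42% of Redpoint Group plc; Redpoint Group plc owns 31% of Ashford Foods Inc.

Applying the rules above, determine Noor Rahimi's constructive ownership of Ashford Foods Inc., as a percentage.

31%

By sibling attribution (R3), Noor Rahimi is treated as also owning Keanu Rahimi's interest in Redpoint Group plc, giving 58% + 42% = 100%.
Chain via Redpoint Group plc (R2): 100% × 31% = 31% of Ashford Foods Inc.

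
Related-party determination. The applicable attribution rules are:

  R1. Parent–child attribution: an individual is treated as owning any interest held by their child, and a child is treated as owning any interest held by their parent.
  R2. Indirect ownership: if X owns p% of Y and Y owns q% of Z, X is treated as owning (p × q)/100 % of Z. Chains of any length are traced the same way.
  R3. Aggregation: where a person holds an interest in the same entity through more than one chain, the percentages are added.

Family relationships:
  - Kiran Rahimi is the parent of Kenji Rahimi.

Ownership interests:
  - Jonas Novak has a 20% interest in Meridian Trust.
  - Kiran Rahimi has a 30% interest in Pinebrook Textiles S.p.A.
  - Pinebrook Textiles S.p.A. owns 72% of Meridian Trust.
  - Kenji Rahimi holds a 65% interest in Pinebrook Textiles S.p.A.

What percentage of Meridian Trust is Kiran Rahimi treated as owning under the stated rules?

By parent–child attribution (R1), Kiran Rahimi is treated as also owning Kenji Rahimi's interest in Pinebrook Textiles S.p.A, giving 30% + 65% = 95%.
Chain via Pinebrook Textiles S.p.A. (R2): 95% × 72% = 68.4% of Meridian Trust.

68.4%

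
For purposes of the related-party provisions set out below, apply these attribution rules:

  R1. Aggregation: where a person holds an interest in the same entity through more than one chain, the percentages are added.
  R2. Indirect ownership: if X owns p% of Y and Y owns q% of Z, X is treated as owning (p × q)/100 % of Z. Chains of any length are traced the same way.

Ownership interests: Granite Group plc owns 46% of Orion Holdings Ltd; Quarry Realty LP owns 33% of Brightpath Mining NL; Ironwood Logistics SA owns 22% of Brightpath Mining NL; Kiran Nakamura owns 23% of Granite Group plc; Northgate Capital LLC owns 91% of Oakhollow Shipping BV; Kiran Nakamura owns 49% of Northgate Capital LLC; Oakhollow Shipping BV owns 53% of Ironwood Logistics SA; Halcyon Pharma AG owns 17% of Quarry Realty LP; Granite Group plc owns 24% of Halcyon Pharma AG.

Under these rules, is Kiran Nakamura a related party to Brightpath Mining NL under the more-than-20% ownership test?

Chain via Granite Group plc → Halcyon Pharma AG → Quarry Realty LP (R2): 23% × 24% × 17% × 33% = 0.309672% of Brightpath Mining NL.
Chain via Northgate Capital LLC → Oakhollow Shipping BV → Ironwood Logistics SA (R2): 49% × 91% × 53% × 22% = 5.199194% of Brightpath Mining NL.
Aggregating (R1): 0.309672% + 5.199194% = 5.508866%.
5.508866% does not exceed the 20% threshold, so Kiran is not a related party to Brightpath Mining NL.

No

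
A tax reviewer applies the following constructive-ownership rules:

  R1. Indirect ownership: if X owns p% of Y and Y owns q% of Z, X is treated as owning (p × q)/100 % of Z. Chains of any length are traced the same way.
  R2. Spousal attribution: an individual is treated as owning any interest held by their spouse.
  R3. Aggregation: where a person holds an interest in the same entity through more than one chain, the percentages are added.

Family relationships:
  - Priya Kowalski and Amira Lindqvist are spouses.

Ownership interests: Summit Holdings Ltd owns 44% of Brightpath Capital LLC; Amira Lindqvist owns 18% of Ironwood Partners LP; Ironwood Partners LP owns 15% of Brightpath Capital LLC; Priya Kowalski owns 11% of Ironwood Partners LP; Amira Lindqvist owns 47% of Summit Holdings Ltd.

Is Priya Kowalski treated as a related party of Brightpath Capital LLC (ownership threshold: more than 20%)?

By spousal attribution (R2), Priya Kowalski is treated as also owning Amira Lindqvist's interest in Ironwood Partners LP, giving 11% + 18% = 29%.
By spousal attribution (R2), Priya Kowalski is treated as owning Amira Lindqvist's 47% interest in Summit Holdings Ltd.
Chain via Ironwood Partners LP (R1): 29% × 15% = 4.35% of Brightpath Capital LLC.
Chain via Summit Holdings Ltd (R1): 47% × 44% = 20.68% of Brightpath Capital LLC.
Aggregating (R3): 4.35% + 20.68% = 25.03%.
25.03% exceeds the 20% threshold, so Priya is a related party to Brightpath Capital LLC.

Yes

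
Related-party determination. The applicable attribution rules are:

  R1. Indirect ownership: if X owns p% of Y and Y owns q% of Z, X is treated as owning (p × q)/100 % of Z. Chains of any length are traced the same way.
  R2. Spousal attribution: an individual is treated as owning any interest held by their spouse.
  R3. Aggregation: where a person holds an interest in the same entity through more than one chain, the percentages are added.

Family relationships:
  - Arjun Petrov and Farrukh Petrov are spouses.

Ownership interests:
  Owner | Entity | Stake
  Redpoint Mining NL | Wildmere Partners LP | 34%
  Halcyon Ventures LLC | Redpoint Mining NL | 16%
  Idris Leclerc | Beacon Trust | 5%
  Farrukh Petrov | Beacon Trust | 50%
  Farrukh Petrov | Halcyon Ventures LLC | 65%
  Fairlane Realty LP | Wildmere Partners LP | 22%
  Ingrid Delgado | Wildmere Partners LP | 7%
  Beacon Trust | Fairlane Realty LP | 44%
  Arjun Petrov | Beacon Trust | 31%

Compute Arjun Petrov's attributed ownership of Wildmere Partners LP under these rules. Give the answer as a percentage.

By spousal attribution (R2), Arjun Petrov is treated as also owning Farrukh Petrov's interest in Beacon Trust, giving 31% + 50% = 81%.
By spousal attribution (R2), Arjun Petrov is treated as owning Farrukh Petrov's 65% interest in Halcyon Ventures LLC.
Chain via Beacon Trust → Fairlane Realty LP (R1): 81% × 44% × 22% = 7.8408% of Wildmere Partners LP.
Chain via Halcyon Ventures LLC → Redpoint Mining NL (R1): 65% × 16% × 34% = 3.536% of Wildmere Partners LP.
Aggregating (R3): 7.8408% + 3.536% = 11.3768%.

11.3768%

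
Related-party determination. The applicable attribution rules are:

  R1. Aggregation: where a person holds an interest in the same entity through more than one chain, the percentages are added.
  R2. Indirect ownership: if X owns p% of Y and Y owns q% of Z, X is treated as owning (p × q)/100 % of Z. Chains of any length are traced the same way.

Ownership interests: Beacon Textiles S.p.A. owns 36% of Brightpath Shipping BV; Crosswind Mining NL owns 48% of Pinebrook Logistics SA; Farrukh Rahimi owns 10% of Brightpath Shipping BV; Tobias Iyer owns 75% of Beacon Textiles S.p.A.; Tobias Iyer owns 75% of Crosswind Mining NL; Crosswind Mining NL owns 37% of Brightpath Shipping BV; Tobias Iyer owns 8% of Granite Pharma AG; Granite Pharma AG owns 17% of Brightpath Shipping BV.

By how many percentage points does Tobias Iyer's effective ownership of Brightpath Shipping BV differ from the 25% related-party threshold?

Chain via Crosswind Mining NL (R2): 75% × 37% = 27.75% of Brightpath Shipping BV.
Chain via Granite Pharma AG (R2): 8% × 17% = 1.36% of Brightpath Shipping BV.
Chain via Beacon Textiles S.p.A. (R2): 75% × 36% = 27% of Brightpath Shipping BV.
Aggregating (R1): 27.75% + 1.36% + 27% = 56.11%.
56.11% exceeds the 25% threshold by 31.11 percentage points.

31.11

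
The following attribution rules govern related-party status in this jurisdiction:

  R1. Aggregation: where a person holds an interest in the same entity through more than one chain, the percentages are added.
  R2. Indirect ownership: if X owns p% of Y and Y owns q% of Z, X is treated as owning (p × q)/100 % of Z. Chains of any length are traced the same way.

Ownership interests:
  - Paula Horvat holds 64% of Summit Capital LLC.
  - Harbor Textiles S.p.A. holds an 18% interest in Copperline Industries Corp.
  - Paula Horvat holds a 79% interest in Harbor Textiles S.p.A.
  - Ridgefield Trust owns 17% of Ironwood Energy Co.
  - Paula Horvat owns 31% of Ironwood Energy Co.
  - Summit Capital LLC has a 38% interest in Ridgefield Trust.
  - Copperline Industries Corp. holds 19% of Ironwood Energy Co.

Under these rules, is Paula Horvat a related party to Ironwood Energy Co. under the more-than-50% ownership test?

No

Chain via Summit Capital LLC → Ridgefield Trust (R2): 64% × 38% × 17% = 4.1344% of Ironwood Energy Co.
Chain via Harbor Textiles S.p.A. → Copperline Industries Corp. (R2): 79% × 18% × 19% = 2.7018% of Ironwood Energy Co.
Direct interest in Ironwood Energy Co: 31%.
Aggregating (R1): 4.1344% + 2.7018% + 31% = 37.8362%.
37.8362% does not exceed the 50% threshold, so Paula is not a related party to Ironwood Energy Co.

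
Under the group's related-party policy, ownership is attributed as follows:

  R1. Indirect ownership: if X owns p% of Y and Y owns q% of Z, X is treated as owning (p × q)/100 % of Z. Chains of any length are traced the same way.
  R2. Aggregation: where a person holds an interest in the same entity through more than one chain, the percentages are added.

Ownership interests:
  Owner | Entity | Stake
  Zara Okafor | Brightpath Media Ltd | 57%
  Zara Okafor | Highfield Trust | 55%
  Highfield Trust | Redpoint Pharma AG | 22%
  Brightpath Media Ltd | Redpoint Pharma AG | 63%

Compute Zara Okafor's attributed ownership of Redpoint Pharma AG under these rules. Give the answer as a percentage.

Chain via Brightpath Media Ltd (R1): 57% × 63% = 35.91% of Redpoint Pharma AG.
Chain via Highfield Trust (R1): 55% × 22% = 12.1% of Redpoint Pharma AG.
Aggregating (R2): 35.91% + 12.1% = 48.01%.

48.01%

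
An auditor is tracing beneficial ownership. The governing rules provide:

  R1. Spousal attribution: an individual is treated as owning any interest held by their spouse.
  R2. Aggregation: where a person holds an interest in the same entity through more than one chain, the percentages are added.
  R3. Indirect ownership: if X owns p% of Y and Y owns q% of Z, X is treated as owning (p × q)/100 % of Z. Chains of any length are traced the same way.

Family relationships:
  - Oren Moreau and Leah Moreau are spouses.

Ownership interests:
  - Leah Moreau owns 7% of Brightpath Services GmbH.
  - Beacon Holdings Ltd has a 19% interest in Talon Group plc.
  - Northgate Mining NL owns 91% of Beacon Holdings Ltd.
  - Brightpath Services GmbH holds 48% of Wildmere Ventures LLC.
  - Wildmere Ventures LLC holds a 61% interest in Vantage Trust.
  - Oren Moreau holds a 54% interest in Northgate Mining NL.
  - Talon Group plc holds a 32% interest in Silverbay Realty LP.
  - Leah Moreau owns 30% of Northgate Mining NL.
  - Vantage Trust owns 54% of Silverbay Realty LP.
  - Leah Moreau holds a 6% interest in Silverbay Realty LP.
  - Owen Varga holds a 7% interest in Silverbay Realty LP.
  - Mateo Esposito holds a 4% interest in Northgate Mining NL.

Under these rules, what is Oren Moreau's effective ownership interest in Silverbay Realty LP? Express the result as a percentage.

By spousal attribution (R1), Oren Moreau is treated as also owning Leah Moreau's interest in Northgate Mining NL, giving 54% + 30% = 84%.
By spousal attribution (R1), Oren Moreau is treated as owning Leah Moreau's 7% interest in Brightpath Services GmbH.
By spousal attribution (R1), Oren Moreau is treated as owning Leah Moreau's 6% interest in Silverbay Realty LP.
Chain via Northgate Mining NL → Beacon Holdings Ltd → Talon Group plc (R3): 84% × 91% × 19% × 32% = 4.647552% of Silverbay Realty LP.
Chain via Brightpath Services GmbH → Wildmere Ventures LLC → Vantage Trust (R3): 7% × 48% × 61% × 54% = 1.106784% of Silverbay Realty LP.
Direct interest in Silverbay Realty LP: 6%.
Aggregating (R2): 4.647552% + 1.106784% + 6% = 11.754336%.

11.754336%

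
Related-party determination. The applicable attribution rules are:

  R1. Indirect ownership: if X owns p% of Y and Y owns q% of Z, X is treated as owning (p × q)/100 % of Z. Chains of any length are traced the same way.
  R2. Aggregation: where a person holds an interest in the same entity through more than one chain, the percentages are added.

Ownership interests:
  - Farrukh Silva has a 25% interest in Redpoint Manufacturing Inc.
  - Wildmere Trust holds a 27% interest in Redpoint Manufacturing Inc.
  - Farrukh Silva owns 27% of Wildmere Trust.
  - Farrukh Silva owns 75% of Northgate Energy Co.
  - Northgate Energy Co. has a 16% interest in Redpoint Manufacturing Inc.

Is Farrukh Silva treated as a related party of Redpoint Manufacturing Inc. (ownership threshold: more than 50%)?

Chain via Wildmere Trust (R1): 27% × 27% = 7.29% of Redpoint Manufacturing Inc.
Chain via Northgate Energy Co. (R1): 75% × 16% = 12% of Redpoint Manufacturing Inc.
Direct interest in Redpoint Manufacturing Inc: 25%.
Aggregating (R2): 7.29% + 12% + 25% = 44.29%.
44.29% does not exceed the 50% threshold, so Farrukh is not a related party to Redpoint Manufacturing Inc.

No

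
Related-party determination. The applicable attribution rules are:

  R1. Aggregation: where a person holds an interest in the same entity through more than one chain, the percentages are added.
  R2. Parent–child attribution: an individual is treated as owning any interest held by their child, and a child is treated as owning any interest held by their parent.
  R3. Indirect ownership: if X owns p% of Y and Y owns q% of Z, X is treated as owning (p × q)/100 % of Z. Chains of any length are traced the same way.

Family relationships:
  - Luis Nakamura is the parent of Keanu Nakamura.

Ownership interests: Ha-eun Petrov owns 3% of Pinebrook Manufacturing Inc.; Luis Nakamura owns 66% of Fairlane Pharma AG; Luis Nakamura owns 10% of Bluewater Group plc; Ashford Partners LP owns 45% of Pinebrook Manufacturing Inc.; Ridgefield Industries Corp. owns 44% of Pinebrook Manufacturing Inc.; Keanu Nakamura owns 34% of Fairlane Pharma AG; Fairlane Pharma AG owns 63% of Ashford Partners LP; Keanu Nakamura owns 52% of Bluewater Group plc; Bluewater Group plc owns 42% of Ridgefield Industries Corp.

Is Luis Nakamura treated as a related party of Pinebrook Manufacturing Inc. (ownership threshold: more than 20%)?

By parent–child attribution (R2), Luis Nakamura is treated as also owning Keanu Nakamura's interest in Bluewater Group plc, giving 10% + 52% = 62%.
By parent–child attribution (R2), Luis Nakamura is treated as also owning Keanu Nakamura's interest in Fairlane Pharma AG, giving 66% + 34% = 100%.
Chain via Bluewater Group plc → Ridgefield Industries Corp. (R3): 62% × 42% × 44% = 11.4576% of Pinebrook Manufacturing Inc.
Chain via Fairlane Pharma AG → Ashford Partners LP (R3): 100% × 63% × 45% = 28.35% of Pinebrook Manufacturing Inc.
Aggregating (R1): 11.4576% + 28.35% = 39.8076%.
39.8076% exceeds the 20% threshold, so Luis is a related party to Pinebrook Manufacturing Inc.

Yes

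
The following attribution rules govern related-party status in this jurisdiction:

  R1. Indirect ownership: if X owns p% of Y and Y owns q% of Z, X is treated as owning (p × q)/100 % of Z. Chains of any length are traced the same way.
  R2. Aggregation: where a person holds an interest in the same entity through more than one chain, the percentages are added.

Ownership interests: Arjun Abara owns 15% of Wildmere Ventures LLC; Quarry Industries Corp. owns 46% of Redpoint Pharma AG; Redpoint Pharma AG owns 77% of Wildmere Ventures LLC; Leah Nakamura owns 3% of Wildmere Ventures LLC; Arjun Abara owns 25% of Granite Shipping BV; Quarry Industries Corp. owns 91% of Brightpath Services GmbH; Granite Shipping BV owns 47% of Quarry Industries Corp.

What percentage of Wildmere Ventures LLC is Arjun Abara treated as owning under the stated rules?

Chain via Granite Shipping BV → Quarry Industries Corp. → Redpoint Pharma AG (R1): 25% × 47% × 46% × 77% = 4.16185% of Wildmere Ventures LLC.
Direct interest in Wildmere Ventures LLC: 15%.
Aggregating (R2): 4.16185% + 15% = 19.16185%.

19.16185%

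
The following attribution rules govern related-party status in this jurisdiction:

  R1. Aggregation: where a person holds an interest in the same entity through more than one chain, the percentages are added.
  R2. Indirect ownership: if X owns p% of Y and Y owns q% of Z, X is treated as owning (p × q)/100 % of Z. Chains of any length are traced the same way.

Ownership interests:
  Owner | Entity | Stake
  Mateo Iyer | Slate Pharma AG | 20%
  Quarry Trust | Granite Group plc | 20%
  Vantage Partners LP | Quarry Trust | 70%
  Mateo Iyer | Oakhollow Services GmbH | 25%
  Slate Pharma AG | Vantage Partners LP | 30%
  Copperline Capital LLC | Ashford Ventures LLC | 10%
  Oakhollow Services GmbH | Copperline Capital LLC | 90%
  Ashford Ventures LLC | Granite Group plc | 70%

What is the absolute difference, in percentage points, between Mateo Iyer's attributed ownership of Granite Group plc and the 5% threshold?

2.585

Chain via Slate Pharma AG → Vantage Partners LP → Quarry Trust (R2): 20% × 30% × 70% × 20% = 0.84% of Granite Group plc.
Chain via Oakhollow Services GmbH → Copperline Capital LLC → Ashford Ventures LLC (R2): 25% × 90% × 10% × 70% = 1.575% of Granite Group plc.
Aggregating (R1): 0.84% + 1.575% = 2.415%.
2.415% falls short of the 5% threshold by 2.585 percentage points.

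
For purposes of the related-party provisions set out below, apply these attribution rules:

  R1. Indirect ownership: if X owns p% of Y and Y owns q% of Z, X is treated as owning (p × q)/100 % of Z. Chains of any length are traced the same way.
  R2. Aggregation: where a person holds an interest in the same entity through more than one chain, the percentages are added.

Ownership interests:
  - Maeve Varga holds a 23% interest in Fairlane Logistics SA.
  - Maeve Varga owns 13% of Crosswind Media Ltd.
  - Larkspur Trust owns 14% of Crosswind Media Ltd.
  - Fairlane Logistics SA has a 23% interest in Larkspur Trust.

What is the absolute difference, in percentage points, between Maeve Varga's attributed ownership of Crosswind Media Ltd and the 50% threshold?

Chain via Fairlane Logistics SA → Larkspur Trust (R1): 23% × 23% × 14% = 0.7406% of Crosswind Media Ltd.
Direct interest in Crosswind Media Ltd: 13%.
Aggregating (R2): 0.7406% + 13% = 13.7406%.
13.7406% falls short of the 50% threshold by 36.2594 percentage points.

36.2594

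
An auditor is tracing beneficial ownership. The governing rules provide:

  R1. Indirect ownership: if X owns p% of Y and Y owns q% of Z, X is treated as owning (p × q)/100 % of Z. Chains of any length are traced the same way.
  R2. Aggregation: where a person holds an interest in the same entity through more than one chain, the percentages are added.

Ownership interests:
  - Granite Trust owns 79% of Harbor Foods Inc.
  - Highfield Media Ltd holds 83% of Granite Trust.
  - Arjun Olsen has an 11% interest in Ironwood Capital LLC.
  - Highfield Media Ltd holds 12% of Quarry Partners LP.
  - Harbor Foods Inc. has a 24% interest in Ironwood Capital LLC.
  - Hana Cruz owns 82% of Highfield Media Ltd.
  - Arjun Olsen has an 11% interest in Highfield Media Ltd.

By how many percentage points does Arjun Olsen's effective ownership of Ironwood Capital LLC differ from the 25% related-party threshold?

Chain via Highfield Media Ltd → Granite Trust → Harbor Foods Inc. (R1): 11% × 83% × 79% × 24% = 1.731048% of Ironwood Capital LLC.
Direct interest in Ironwood Capital LLC: 11%.
Aggregating (R2): 1.731048% + 11% = 12.731048%.
12.731048% falls short of the 25% threshold by 12.268952 percentage points.

12.268952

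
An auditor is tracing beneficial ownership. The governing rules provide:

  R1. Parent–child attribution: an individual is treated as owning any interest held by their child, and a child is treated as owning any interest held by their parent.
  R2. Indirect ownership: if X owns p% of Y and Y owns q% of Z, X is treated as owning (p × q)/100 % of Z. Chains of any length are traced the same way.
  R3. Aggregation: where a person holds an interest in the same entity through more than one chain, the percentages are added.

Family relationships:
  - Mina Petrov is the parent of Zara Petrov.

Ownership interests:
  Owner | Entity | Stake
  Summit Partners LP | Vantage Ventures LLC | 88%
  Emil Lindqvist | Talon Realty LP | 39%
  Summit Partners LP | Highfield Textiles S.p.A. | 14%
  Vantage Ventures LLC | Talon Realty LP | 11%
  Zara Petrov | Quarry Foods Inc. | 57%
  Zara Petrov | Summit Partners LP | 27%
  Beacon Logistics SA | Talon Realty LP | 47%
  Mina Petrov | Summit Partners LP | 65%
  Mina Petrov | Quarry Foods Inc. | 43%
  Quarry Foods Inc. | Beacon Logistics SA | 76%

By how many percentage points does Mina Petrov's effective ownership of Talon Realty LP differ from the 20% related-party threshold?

By parent–child attribution (R1), Mina Petrov is treated as also owning Zara Petrov's interest in Summit Partners LP, giving 65% + 27% = 92%.
By parent–child attribution (R1), Mina Petrov is treated as also owning Zara Petrov's interest in Quarry Foods Inc, giving 43% + 57% = 100%.
Chain via Summit Partners LP → Vantage Ventures LLC (R2): 92% × 88% × 11% = 8.9056% of Talon Realty LP.
Chain via Quarry Foods Inc. → Beacon Logistics SA (R2): 100% × 76% × 47% = 35.72% of Talon Realty LP.
Aggregating (R3): 8.9056% + 35.72% = 44.6256%.
44.6256% exceeds the 20% threshold by 24.6256 percentage points.

24.6256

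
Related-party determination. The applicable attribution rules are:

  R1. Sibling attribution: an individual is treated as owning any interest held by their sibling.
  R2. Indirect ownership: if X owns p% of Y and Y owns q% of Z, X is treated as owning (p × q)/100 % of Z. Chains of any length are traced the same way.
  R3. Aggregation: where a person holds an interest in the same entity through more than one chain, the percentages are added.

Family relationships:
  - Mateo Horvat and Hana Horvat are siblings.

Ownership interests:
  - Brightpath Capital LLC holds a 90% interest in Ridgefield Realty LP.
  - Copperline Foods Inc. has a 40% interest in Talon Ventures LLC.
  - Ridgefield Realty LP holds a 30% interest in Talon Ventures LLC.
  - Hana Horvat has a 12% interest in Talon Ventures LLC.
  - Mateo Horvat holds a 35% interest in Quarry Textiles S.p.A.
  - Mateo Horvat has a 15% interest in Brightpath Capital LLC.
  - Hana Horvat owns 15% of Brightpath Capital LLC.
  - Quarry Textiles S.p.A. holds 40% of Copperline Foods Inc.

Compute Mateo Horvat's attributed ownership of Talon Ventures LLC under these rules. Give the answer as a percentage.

25.7%

By sibling attribution (R1), Mateo Horvat is treated as also owning Hana Horvat's interest in Brightpath Capital LLC, giving 15% + 15% = 30%.
By sibling attribution (R1), Mateo Horvat is treated as owning Hana Horvat's 12% interest in Talon Ventures LLC.
Chain via Brightpath Capital LLC → Ridgefield Realty LP (R2): 30% × 90% × 30% = 8.1% of Talon Ventures LLC.
Chain via Quarry Textiles S.p.A. → Copperline Foods Inc. (R2): 35% × 40% × 40% = 5.6% of Talon Ventures LLC.
Direct interest in Talon Ventures LLC: 12%.
Aggregating (R3): 8.1% + 5.6% + 12% = 25.7%.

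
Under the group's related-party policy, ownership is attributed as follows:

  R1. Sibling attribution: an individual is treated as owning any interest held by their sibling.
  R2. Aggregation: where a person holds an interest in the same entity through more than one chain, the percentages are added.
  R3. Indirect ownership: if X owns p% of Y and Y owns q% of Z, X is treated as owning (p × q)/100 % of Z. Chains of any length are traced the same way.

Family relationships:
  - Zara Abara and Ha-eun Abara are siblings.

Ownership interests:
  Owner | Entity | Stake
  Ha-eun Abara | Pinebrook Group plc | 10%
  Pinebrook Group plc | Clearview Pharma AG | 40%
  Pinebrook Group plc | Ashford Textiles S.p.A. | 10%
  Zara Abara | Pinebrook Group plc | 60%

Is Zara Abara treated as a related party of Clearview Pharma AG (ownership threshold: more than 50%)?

By sibling attribution (R1), Zara Abara is treated as also owning Ha-eun Abara's interest in Pinebrook Group plc, giving 60% + 10% = 70%.
Chain via Pinebrook Group plc (R3): 70% × 40% = 28% of Clearview Pharma AG.
28% does not exceed the 50% threshold, so Zara is not a related party to Clearview Pharma AG.

No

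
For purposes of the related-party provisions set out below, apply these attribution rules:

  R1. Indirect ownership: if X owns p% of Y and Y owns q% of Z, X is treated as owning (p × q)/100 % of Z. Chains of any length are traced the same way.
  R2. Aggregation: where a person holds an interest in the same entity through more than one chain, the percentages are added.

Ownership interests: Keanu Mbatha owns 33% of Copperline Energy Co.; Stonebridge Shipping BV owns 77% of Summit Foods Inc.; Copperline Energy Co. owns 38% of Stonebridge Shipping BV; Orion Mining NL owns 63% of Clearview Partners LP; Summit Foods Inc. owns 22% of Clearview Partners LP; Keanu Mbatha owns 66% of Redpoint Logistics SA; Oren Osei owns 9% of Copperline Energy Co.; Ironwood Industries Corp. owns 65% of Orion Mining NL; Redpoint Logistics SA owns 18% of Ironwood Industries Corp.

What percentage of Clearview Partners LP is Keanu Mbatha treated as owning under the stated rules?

6.989136%

Chain via Redpoint Logistics SA → Ironwood Industries Corp. → Orion Mining NL (R1): 66% × 18% × 65% × 63% = 4.86486% of Clearview Partners LP.
Chain via Copperline Energy Co. → Stonebridge Shipping BV → Summit Foods Inc. (R1): 33% × 38% × 77% × 22% = 2.124276% of Clearview Partners LP.
Aggregating (R2): 4.86486% + 2.124276% = 6.989136%.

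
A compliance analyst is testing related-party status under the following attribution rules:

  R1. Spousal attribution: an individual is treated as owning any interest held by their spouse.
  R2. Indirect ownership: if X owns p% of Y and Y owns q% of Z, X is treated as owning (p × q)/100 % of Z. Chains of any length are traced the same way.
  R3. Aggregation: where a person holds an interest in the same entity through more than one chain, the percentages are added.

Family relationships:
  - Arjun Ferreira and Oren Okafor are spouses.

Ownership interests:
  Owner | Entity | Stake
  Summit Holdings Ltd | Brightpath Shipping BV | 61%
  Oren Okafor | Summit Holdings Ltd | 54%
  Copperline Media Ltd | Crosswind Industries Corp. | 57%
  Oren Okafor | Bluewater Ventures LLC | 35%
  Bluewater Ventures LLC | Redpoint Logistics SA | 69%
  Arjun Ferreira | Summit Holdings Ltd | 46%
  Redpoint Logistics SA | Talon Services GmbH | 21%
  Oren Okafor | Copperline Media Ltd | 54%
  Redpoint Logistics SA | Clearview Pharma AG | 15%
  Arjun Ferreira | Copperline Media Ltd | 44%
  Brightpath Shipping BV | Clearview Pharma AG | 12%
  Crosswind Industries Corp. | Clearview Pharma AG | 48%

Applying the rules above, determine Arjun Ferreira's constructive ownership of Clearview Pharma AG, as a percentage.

37.7553%

By spousal attribution (R1), Arjun Ferreira is treated as also owning Oren Okafor's interest in Copperline Media Ltd, giving 44% + 54% = 98%.
By spousal attribution (R1), Arjun Ferreira is treated as also owning Oren Okafor's interest in Summit Holdings Ltd, giving 46% + 54% = 100%.
By spousal attribution (R1), Arjun Ferreira is treated as owning Oren Okafor's 35% interest in Bluewater Ventures LLC.
Chain via Copperline Media Ltd → Crosswind Industries Corp. (R2): 98% × 57% × 48% = 26.8128% of Clearview Pharma AG.
Chain via Summit Holdings Ltd → Brightpath Shipping BV (R2): 100% × 61% × 12% = 7.32% of Clearview Pharma AG.
Chain via Bluewater Ventures LLC → Redpoint Logistics SA (R2): 35% × 69% × 15% = 3.6225% of Clearview Pharma AG.
Aggregating (R3): 26.8128% + 7.32% + 3.6225% = 37.7553%.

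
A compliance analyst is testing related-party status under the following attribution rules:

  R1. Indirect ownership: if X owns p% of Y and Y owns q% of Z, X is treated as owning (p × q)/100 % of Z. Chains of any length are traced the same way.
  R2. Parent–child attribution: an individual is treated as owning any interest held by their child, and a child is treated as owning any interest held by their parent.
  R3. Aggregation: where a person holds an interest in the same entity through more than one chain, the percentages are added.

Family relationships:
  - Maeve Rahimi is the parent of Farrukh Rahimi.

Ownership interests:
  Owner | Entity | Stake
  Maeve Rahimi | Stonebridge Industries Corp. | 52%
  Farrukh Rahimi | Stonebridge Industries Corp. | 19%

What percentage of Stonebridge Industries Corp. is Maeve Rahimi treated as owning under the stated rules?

71%

By parent–child attribution (R2), Maeve Rahimi is treated as also owning Farrukh Rahimi's interest in Stonebridge Industries Corp, giving 52% + 19% = 71%.
Direct interest in Stonebridge Industries Corp: 71%.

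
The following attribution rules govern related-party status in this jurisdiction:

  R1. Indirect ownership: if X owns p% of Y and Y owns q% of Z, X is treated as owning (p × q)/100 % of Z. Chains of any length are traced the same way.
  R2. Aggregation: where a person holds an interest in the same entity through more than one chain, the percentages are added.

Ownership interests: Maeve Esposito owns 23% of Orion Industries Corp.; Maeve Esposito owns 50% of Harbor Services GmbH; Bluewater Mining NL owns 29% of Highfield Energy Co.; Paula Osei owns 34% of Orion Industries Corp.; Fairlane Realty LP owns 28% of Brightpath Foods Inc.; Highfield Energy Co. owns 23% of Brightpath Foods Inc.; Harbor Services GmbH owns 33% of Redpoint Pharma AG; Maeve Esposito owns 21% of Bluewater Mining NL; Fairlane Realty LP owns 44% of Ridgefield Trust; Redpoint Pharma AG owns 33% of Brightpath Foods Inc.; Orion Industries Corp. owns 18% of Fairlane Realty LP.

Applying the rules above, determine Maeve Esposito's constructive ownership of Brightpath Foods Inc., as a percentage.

8.0049%

Chain via Harbor Services GmbH → Redpoint Pharma AG (R1): 50% × 33% × 33% = 5.445% of Brightpath Foods Inc.
Chain via Orion Industries Corp. → Fairlane Realty LP (R1): 23% × 18% × 28% = 1.1592% of Brightpath Foods Inc.
Chain via Bluewater Mining NL → Highfield Energy Co. (R1): 21% × 29% × 23% = 1.4007% of Brightpath Foods Inc.
Aggregating (R2): 5.445% + 1.1592% + 1.4007% = 8.0049%.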